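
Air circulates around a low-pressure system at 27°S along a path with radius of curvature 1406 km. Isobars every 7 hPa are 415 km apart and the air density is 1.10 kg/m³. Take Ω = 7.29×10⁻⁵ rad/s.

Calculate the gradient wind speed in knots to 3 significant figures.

Coriolis parameter at 27°S:
f = 2Ω sin φ = 2 × 7.29×10⁻⁵ × sin 27° = 6.62×10⁻⁵ s⁻¹
Pressure gradient: |∂P/∂n| = 700 Pa / 415000 m = 1.69×10⁻³ Pa/m
Geostrophic speed: V_g = |∂P/∂n|/(fρ) = 1.69×10⁻³/(6.62×10⁻⁵ × 1.10) = 23.2 m/s
Around a low, centrifugal force acts outward with Coriolis, so pressure-gradient force balances both:
(1/ρ)|∂P/∂n| = fV + V²/R  →  V² + fR·V − fR·V_g = 0
With fR = 6.62×10⁻⁵ × 1406×10³ m = 93.1 m/s:
V = [−fR + √((fR)² + 4 fR V_g)]/2 = [−93.1 + √(93.1² + 4×93.1×23.2)]/2 = 19.2 m/s
Subgeostrophic (V < V_g = 23.2 m/s), as expected around a low.
Converting: 19.2 m/s × 1.944 = 37.3 knots

37.3 knots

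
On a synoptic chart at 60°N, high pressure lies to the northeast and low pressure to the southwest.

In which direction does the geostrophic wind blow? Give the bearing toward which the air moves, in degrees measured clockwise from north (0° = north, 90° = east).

315°

The pressure-gradient force points toward the southwest (bearing 225°).
Geostrophic balance: in the Northern Hemisphere the Coriolis force deflects motion to the right, so the geostrophic wind blows 90° to the right of the pressure-gradient force (low pressure on the left).
Rotating 225° by 90° clockwise gives 315° — the wind blows toward the northwest.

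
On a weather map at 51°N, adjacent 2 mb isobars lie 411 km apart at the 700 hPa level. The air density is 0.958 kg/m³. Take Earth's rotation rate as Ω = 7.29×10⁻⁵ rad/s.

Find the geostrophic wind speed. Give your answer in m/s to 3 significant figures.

4.48 m/s

Coriolis parameter at 51°N:
f = 2Ω sin φ = 2 × 7.29×10⁻⁵ × sin 51° = 1.13×10⁻⁴ s⁻¹
Pressure gradient: |∂P/∂n| = 200 Pa / 411000 m = 4.87×10⁻⁴ Pa/m
Geostrophic balance (pressure-gradient force = Coriolis force):
V_g = (1/(fρ)) |∂P/∂n| = 4.87×10⁻⁴ / (1.13×10⁻⁴ × 0.958) = 4.48 m/s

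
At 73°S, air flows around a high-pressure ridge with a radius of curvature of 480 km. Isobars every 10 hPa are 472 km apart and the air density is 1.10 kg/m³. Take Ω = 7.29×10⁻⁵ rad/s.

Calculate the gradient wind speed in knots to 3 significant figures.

37.9 knots

Coriolis parameter at 73°S:
f = 2Ω sin φ = 2 × 7.29×10⁻⁵ × sin 73° = 1.39×10⁻⁴ s⁻¹
Pressure gradient: |∂P/∂n| = 1000 Pa / 472000 m = 2.12×10⁻³ Pa/m
Geostrophic speed: V_g = |∂P/∂n|/(fρ) = 2.12×10⁻³/(1.39×10⁻⁴ × 1.10) = 13.8 m/s
Around a high, pressure-gradient force acts outward with centrifugal, so Coriolis balances both:
fV = (1/ρ)|∂P/∂n| + V²/R  →  V² − fR·V + fR·V_g = 0
With fR = 1.39×10⁻⁴ × 480×10³ m = 66.9 m/s:
V = [fR − √((fR)² − 4 fR V_g)]/2 = [66.9 − √(66.9² − 4×66.9×13.8)]/2 = 19.5 m/s
Supergeostrophic (V > V_g = 13.8 m/s), as expected around a high.
Converting: 19.5 m/s × 1.944 = 37.9 knots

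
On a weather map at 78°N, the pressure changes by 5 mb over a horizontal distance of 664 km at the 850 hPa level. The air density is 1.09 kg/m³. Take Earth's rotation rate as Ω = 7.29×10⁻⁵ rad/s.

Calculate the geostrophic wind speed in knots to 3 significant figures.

9.42 knots

Coriolis parameter at 78°N:
f = 2Ω sin φ = 2 × 7.29×10⁻⁵ × sin 78° = 1.43×10⁻⁴ s⁻¹
Pressure gradient: |∂P/∂n| = 500 Pa / 664000 m = 7.53×10⁻⁴ Pa/m
Geostrophic balance (pressure-gradient force = Coriolis force):
V_g = (1/(fρ)) |∂P/∂n| = 7.53×10⁻⁴ / (1.43×10⁻⁴ × 1.09) = 4.84 m/s
Converting: 4.84 m/s × 1.944 = 9.42 knots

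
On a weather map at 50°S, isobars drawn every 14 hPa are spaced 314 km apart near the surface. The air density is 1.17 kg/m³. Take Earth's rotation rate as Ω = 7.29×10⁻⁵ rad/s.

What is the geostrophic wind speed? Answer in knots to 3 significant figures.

66.3 knots

Coriolis parameter at 50°S:
f = 2Ω sin φ = 2 × 7.29×10⁻⁵ × sin 50° = 1.12×10⁻⁴ s⁻¹
Pressure gradient: |∂P/∂n| = 1400 Pa / 314000 m = 4.46×10⁻³ Pa/m
Geostrophic balance (pressure-gradient force = Coriolis force):
V_g = (1/(fρ)) |∂P/∂n| = 4.46×10⁻³ / (1.12×10⁻⁴ × 1.17) = 34.1 m/s
Converting: 34.1 m/s × 1.944 = 66.3 knots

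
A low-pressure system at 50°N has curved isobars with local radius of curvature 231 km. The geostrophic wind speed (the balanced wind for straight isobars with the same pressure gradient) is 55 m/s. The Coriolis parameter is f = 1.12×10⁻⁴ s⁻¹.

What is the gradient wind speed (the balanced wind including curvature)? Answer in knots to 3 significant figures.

52.4 knots

Around a low, centrifugal force acts outward with Coriolis, so pressure-gradient force balances both:
(1/ρ)|∂P/∂n| = fV + V²/R  →  V² + fR·V − fR·V_g = 0
With fR = 1.12×10⁻⁴ × 231×10³ m = 25.9 m/s:
V = [−fR + √((fR)² + 4 fR V_g)]/2 = [−25.9 + √(25.9² + 4×25.9×55)]/2 = 26.9 m/s
Subgeostrophic (V < V_g = 55 m/s), as expected around a low.
Converting: 26.9 m/s × 1.944 = 52.4 knots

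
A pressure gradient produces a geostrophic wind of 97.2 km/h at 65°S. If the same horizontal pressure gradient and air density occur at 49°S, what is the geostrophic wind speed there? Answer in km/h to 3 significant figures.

With the same pressure gradient and density, V_g ∝ 1/f ∝ 1/sin φ.
V₂ = V₁ · sin φ₁ / sin φ₂ = 97.2 × sin 65° / sin 49°
V₂ = 97.2 × 0.9063/0.7547 = 117 km/h

117 km/h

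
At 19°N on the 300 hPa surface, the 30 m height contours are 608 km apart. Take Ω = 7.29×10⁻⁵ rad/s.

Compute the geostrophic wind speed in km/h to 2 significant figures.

Coriolis parameter at 19°N:
f = 2Ω sin φ = 2 × 7.29×10⁻⁵ × sin 19° = 4.75×10⁻⁵ s⁻¹
Height gradient: |∂Z/∂n| = 30 m / 608000 m = 4.93×10⁻⁵
On a pressure surface, geostrophic balance gives V_g = (g/f)|∂Z/∂n|:
V_g = 9.81 × 4.93×10⁻⁵ / 4.75×10⁻⁵ = 10.2 m/s
Converting: 10.2 m/s × 3.6 = 37 km/h

37 km/h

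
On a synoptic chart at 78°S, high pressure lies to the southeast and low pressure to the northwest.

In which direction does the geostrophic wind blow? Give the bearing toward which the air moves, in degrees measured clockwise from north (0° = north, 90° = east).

The pressure-gradient force points toward the northwest (bearing 315°).
Geostrophic balance: in the Southern Hemisphere the Coriolis force deflects motion to the left, so the geostrophic wind blows 90° to the left of the pressure-gradient force (low pressure on the right).
Rotating 315° by 90° counterclockwise gives 225° — the wind blows toward the southwest.

225°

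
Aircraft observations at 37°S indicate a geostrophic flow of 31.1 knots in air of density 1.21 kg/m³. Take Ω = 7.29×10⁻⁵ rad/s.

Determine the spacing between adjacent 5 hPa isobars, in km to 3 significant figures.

294 km

Coriolis parameter at 37°S:
f = 2Ω sin φ = 2 × 7.29×10⁻⁵ × sin 37° = 8.77×10⁻⁵ s⁻¹
Wind speed in SI: 31.1 knots = 16.0 m/s
Geostrophic balance rearranged: |∂P/∂n| = f ρ V_g
|∂P/∂n| = 8.77×10⁻⁵ × 1.21 × 16.0 = 1.70×10⁻³ Pa/m
Isobar spacing: Δn = ΔP/|∂P/∂n| = 500 Pa / 1.70×10⁻³ Pa/m = 294351 m ≈ 294 km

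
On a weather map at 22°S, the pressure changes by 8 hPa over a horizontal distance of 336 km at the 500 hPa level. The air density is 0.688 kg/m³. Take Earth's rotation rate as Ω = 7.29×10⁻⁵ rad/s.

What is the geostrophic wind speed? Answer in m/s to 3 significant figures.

Coriolis parameter at 22°S:
f = 2Ω sin φ = 2 × 7.29×10⁻⁵ × sin 22° = 5.46×10⁻⁵ s⁻¹
Pressure gradient: |∂P/∂n| = 800 Pa / 336000 m = 2.38×10⁻³ Pa/m
Geostrophic balance (pressure-gradient force = Coriolis force):
V_g = (1/(fρ)) |∂P/∂n| = 2.38×10⁻³ / (5.46×10⁻⁵ × 0.688) = 63.4 m/s

63.4 m/s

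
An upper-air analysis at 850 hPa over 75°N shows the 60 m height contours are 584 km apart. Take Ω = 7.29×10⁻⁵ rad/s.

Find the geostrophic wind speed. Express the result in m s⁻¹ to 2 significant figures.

Coriolis parameter at 75°N:
f = 2Ω sin φ = 2 × 7.29×10⁻⁵ × sin 75° = 1.41×10⁻⁴ s⁻¹
Height gradient: |∂Z/∂n| = 60 m / 584000 m = 1.03×10⁻⁴
On a pressure surface, geostrophic balance gives V_g = (g/f)|∂Z/∂n|:
V_g = 9.81 × 1.03×10⁻⁴ / 1.41×10⁻⁴ = 7.16 m/s

7.2 m s⁻¹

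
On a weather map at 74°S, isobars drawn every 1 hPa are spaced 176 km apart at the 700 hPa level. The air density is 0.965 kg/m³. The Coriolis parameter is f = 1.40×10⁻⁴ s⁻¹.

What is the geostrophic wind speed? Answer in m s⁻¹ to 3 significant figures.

Pressure gradient: |∂P/∂n| = 100 Pa / 176000 m = 5.68×10⁻⁴ Pa/m
Geostrophic balance (pressure-gradient force = Coriolis force):
V_g = (1/(fρ)) |∂P/∂n| = 5.68×10⁻⁴ / (1.40×10⁻⁴ × 0.965) = 4.21 m/s

4.21 m s⁻¹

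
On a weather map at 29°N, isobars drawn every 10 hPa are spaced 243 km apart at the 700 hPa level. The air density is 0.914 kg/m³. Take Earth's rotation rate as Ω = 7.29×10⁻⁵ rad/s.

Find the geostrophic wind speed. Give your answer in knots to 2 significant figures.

Coriolis parameter at 29°N:
f = 2Ω sin φ = 2 × 7.29×10⁻⁵ × sin 29° = 7.07×10⁻⁵ s⁻¹
Pressure gradient: |∂P/∂n| = 1000 Pa / 243000 m = 4.12×10⁻³ Pa/m
Geostrophic balance (pressure-gradient force = Coriolis force):
V_g = (1/(fρ)) |∂P/∂n| = 4.12×10⁻³ / (7.07×10⁻⁵ × 0.914) = 63.7 m/s
Converting: 63.7 m/s × 1.944 = 120 knots

120 knots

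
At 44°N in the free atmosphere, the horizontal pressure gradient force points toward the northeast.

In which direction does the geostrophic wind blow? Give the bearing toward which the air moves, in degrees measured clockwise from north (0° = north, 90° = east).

135°

The pressure-gradient force points toward the northeast (bearing 045°).
Geostrophic balance: in the Northern Hemisphere the Coriolis force deflects motion to the right, so the geostrophic wind blows 90° to the right of the pressure-gradient force (low pressure on the left).
Rotating 045° by 90° clockwise gives 135° — the wind blows toward the southeast.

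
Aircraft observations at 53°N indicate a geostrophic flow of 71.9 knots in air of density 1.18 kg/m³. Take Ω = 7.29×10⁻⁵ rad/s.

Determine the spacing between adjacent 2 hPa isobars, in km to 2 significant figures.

39 km

Coriolis parameter at 53°N:
f = 2Ω sin φ = 2 × 7.29×10⁻⁵ × sin 53° = 1.16×10⁻⁴ s⁻¹
Wind speed in SI: 71.9 knots = 37.0 m/s
Geostrophic balance rearranged: |∂P/∂n| = f ρ V_g
|∂P/∂n| = 1.16×10⁻⁴ × 1.18 × 37.0 = 5.08×10⁻³ Pa/m
Isobar spacing: Δn = ΔP/|∂P/∂n| = 200 Pa / 5.08×10⁻³ Pa/m = 39353 m ≈ 39 km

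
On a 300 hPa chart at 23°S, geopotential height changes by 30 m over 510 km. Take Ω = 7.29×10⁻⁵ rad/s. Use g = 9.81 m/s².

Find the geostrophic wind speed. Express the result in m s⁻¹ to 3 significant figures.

Coriolis parameter at 23°S:
f = 2Ω sin φ = 2 × 7.29×10⁻⁵ × sin 23° = 5.70×10⁻⁵ s⁻¹
Height gradient: |∂Z/∂n| = 30 m / 510000 m = 5.88×10⁻⁵
On a pressure surface, geostrophic balance gives V_g = (g/f)|∂Z/∂n|:
V_g = 9.81 × 5.88×10⁻⁵ / 5.70×10⁻⁵ = 10.1 m/s

10.1 m s⁻¹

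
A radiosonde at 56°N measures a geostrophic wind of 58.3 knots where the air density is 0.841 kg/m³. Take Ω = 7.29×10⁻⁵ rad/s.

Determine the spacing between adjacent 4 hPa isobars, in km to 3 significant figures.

131 km

Coriolis parameter at 56°N:
f = 2Ω sin φ = 2 × 7.29×10⁻⁵ × sin 56° = 1.21×10⁻⁴ s⁻¹
Wind speed in SI: 58.3 knots = 30.0 m/s
Geostrophic balance rearranged: |∂P/∂n| = f ρ V_g
|∂P/∂n| = 1.21×10⁻⁴ × 0.841 × 30.0 = 3.05×10⁻³ Pa/m
Isobar spacing: Δn = ΔP/|∂P/∂n| = 400 Pa / 3.05×10⁻³ Pa/m = 131198 m ≈ 131 km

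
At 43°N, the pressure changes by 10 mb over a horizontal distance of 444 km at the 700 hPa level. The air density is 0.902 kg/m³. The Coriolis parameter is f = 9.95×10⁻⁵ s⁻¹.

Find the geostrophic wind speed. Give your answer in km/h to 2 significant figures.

Pressure gradient: |∂P/∂n| = 1000 Pa / 444000 m = 2.25×10⁻³ Pa/m
Geostrophic balance (pressure-gradient force = Coriolis force):
V_g = (1/(fρ)) |∂P/∂n| = 2.25×10⁻³ / (9.95×10⁻⁵ × 0.902) = 25.1 m/s
Converting: 25.1 m/s × 3.6 = 90 km/h

90 km/h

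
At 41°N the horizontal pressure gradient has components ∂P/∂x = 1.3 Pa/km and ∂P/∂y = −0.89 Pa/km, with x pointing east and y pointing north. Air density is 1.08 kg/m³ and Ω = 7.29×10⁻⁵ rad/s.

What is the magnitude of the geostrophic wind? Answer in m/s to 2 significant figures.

Coriolis parameter at 41°N:
f = 2Ω sin φ = 2 × 7.29×10⁻⁵ × sin 41° = 9.57×10⁻⁵ s⁻¹
Component geostrophic relations (x east, y north):
u_g = −(1/(fρ)) ∂P/∂y,  v_g = (1/(fρ)) ∂P/∂x
u_g = −(−0.89×10⁻³)/(9.57×10⁻⁵ × 1.08) = 8.62 m/s;  v_g = (1.3×10⁻³)/(9.57×10⁻⁵ × 1.08) = 12.6 m/s
|V_g| = √(u_g² + v_g²) = 15.3 m/s

15 m/s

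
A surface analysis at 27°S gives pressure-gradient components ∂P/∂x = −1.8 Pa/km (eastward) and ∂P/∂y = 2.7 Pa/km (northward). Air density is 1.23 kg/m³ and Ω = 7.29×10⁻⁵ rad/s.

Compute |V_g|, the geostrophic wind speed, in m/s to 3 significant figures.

39.9 m/s

Coriolis parameter at 27°S:
f = 2Ω sin φ = 2 × 7.29×10⁻⁵ × sin 27° = 6.62×10⁻⁵ s⁻¹
In the Southern Hemisphere f is negative: f = −6.62×10⁻⁵ s⁻¹.
Component geostrophic relations (x east, y north):
u_g = −(1/(fρ)) ∂P/∂y,  v_g = (1/(fρ)) ∂P/∂x
u_g = −(2.7×10⁻³)/(−6.62×10⁻⁵ × 1.23) = 33.2 m/s;  v_g = (−1.8×10⁻³)/(−6.62×10⁻⁵ × 1.23) = 22.1 m/s
|V_g| = √(u_g² + v_g²) = 39.9 m/s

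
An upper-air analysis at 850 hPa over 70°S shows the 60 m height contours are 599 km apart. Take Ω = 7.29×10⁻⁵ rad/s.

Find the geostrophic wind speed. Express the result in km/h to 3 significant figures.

25.8 km/h

Coriolis parameter at 70°S:
f = 2Ω sin φ = 2 × 7.29×10⁻⁵ × sin 70° = 1.37×10⁻⁴ s⁻¹
Height gradient: |∂Z/∂n| = 60 m / 599000 m = 1.00×10⁻⁴
On a pressure surface, geostrophic balance gives V_g = (g/f)|∂Z/∂n|:
V_g = 9.81 × 1.00×10⁻⁴ / 1.37×10⁻⁴ = 7.17 m/s
Converting: 7.17 m/s × 3.6 = 25.8 km/h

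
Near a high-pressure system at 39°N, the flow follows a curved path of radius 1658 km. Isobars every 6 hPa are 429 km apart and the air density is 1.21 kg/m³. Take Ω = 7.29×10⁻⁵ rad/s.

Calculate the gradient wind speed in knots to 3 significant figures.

26.9 knots

Coriolis parameter at 39°N:
f = 2Ω sin φ = 2 × 7.29×10⁻⁵ × sin 39° = 9.18×10⁻⁵ s⁻¹
Pressure gradient: |∂P/∂n| = 600 Pa / 429000 m = 1.40×10⁻³ Pa/m
Geostrophic speed: V_g = |∂P/∂n|/(fρ) = 1.40×10⁻³/(9.18×10⁻⁵ × 1.21) = 12.6 m/s
Around a high, pressure-gradient force acts outward with centrifugal, so Coriolis balances both:
fV = (1/ρ)|∂P/∂n| + V²/R  →  V² − fR·V + fR·V_g = 0
With fR = 9.18×10⁻⁵ × 1658×10³ m = 152 m/s:
V = [fR − √((fR)² − 4 fR V_g)]/2 = [152 − √(152² − 4×152×12.6)]/2 = 13.9 m/s
Supergeostrophic (V > V_g = 12.6 m/s), as expected around a high.
Converting: 13.9 m/s × 1.944 = 26.9 knots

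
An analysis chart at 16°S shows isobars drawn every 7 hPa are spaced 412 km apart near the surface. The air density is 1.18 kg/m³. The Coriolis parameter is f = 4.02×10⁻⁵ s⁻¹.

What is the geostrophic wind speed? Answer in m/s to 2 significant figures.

Pressure gradient: |∂P/∂n| = 700 Pa / 412000 m = 1.70×10⁻³ Pa/m
Geostrophic balance (pressure-gradient force = Coriolis force):
V_g = (1/(fρ)) |∂P/∂n| = 1.70×10⁻³ / (4.02×10⁻⁵ × 1.18) = 35.8 m/s

36 m/s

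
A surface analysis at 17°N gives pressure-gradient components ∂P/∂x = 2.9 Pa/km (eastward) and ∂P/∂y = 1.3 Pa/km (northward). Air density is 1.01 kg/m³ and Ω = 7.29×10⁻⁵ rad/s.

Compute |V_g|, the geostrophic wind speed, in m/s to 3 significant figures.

73.8 m/s

Coriolis parameter at 17°N:
f = 2Ω sin φ = 2 × 7.29×10⁻⁵ × sin 17° = 4.26×10⁻⁵ s⁻¹
Component geostrophic relations (x east, y north):
u_g = −(1/(fρ)) ∂P/∂y,  v_g = (1/(fρ)) ∂P/∂x
u_g = −(1.3×10⁻³)/(4.26×10⁻⁵ × 1.01) = −30.2 m/s;  v_g = (2.9×10⁻³)/(4.26×10⁻⁵ × 1.01) = 67.4 m/s
|V_g| = √(u_g² + v_g²) = 73.8 m/s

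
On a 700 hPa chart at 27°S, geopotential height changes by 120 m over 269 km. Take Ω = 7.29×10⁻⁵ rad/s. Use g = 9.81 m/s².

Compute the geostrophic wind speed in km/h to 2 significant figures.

240 km/h

Coriolis parameter at 27°S:
f = 2Ω sin φ = 2 × 7.29×10⁻⁵ × sin 27° = 6.62×10⁻⁵ s⁻¹
Height gradient: |∂Z/∂n| = 120 m / 269000 m = 4.46×10⁻⁴
On a pressure surface, geostrophic balance gives V_g = (g/f)|∂Z/∂n|:
V_g = 9.81 × 4.46×10⁻⁴ / 6.62×10⁻⁵ = 66.1 m/s
Converting: 66.1 m/s × 3.6 = 240 km/h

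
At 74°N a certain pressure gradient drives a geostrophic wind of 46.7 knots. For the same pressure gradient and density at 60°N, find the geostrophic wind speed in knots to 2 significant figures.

With the same pressure gradient and density, V_g ∝ 1/f ∝ 1/sin φ.
V₂ = V₁ · sin φ₁ / sin φ₂ = 46.7 × sin 74° / sin 60°
V₂ = 46.7 × 0.9613/0.8660 = 52 knots

52 knots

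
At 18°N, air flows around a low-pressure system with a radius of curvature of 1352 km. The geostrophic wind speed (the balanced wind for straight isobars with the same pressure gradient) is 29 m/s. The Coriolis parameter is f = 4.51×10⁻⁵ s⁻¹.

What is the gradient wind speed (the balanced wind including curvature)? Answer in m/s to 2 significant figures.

Around a low, centrifugal force acts outward with Coriolis, so pressure-gradient force balances both:
(1/ρ)|∂P/∂n| = fV + V²/R  →  V² + fR·V − fR·V_g = 0
With fR = 4.51×10⁻⁵ × 1352×10³ m = 61.0 m/s:
V = [−fR + √((fR)² + 4 fR V_g)]/2 = [−61.0 + √(61.0² + 4×61.0×29)]/2 = 21.5 m/s
Subgeostrophic (V < V_g = 29 m/s), as expected around a low.

21 m/s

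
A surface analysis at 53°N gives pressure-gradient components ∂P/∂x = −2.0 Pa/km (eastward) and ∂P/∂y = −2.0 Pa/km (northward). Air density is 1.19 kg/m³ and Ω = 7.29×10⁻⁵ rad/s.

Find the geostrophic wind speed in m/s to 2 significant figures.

Coriolis parameter at 53°N:
f = 2Ω sin φ = 2 × 7.29×10⁻⁵ × sin 53° = 1.16×10⁻⁴ s⁻¹
Component geostrophic relations (x east, y north):
u_g = −(1/(fρ)) ∂P/∂y,  v_g = (1/(fρ)) ∂P/∂x
u_g = −(−2.0×10⁻³)/(1.16×10⁻⁴ × 1.19) = 14.4 m/s;  v_g = (−2.0×10⁻³)/(1.16×10⁻⁴ × 1.19) = −14.4 m/s
|V_g| = √(u_g² + v_g²) = 20.4 m/s

20 m/s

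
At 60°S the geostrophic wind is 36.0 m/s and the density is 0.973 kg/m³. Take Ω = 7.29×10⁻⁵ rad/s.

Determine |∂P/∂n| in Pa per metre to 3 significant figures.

4.42×10⁻³ Pa/m

Coriolis parameter at 60°S:
f = 2Ω sin φ = 2 × 7.29×10⁻⁵ × sin 60° = 1.26×10⁻⁴ s⁻¹
Geostrophic balance rearranged: |∂P/∂n| = f ρ V_g
|∂P/∂n| = 1.26×10⁻⁴ × 0.973 × 36.0 = 4.42×10⁻³ Pa/m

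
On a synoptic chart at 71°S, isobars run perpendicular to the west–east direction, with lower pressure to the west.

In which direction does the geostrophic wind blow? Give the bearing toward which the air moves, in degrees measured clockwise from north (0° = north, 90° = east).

The pressure-gradient force points toward the west (bearing 270°).
Geostrophic balance: in the Southern Hemisphere the Coriolis force deflects motion to the left, so the geostrophic wind blows 90° to the left of the pressure-gradient force (low pressure on the right).
Rotating 270° by 90° counterclockwise gives 180° — the wind blows toward the south.

180°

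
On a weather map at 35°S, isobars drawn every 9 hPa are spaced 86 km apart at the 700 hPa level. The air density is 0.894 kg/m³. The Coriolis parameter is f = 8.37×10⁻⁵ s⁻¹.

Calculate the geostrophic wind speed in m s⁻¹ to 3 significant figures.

Pressure gradient: |∂P/∂n| = 900 Pa / 86000 m = 1.05×10⁻² Pa/m
Geostrophic balance (pressure-gradient force = Coriolis force):
V_g = (1/(fρ)) |∂P/∂n| = 1.05×10⁻² / (8.37×10⁻⁵ × 0.894) = 140 m/s

140 m s⁻¹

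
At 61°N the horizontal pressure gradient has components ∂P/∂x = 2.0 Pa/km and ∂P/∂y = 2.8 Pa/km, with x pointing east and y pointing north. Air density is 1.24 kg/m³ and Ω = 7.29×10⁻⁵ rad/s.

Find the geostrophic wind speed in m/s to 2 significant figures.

22 m/s

Coriolis parameter at 61°N:
f = 2Ω sin φ = 2 × 7.29×10⁻⁵ × sin 61° = 1.28×10⁻⁴ s⁻¹
Component geostrophic relations (x east, y north):
u_g = −(1/(fρ)) ∂P/∂y,  v_g = (1/(fρ)) ∂P/∂x
u_g = −(2.8×10⁻³)/(1.28×10⁻⁴ × 1.24) = −17.7 m/s;  v_g = (2.0×10⁻³)/(1.28×10⁻⁴ × 1.24) = 12.6 m/s
|V_g| = √(u_g² + v_g²) = 21.8 m/s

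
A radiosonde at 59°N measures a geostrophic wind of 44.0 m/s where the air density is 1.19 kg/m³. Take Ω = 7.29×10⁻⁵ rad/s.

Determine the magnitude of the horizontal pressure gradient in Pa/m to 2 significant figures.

Coriolis parameter at 59°N:
f = 2Ω sin φ = 2 × 7.29×10⁻⁵ × sin 59° = 1.25×10⁻⁴ s⁻¹
Geostrophic balance rearranged: |∂P/∂n| = f ρ V_g
|∂P/∂n| = 1.25×10⁻⁴ × 1.19 × 44.0 = 6.54×10⁻³ Pa/m

6.5×10⁻³ Pa/m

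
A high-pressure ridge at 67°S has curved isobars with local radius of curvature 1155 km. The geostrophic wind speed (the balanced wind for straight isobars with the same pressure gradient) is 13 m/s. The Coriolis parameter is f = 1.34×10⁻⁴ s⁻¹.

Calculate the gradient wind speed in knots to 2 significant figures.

Around a high, pressure-gradient force acts outward with centrifugal, so Coriolis balances both:
fV = (1/ρ)|∂P/∂n| + V²/R  →  V² − fR·V + fR·V_g = 0
With fR = 1.34×10⁻⁴ × 1155×10³ m = 155 m/s:
V = [fR − √((fR)² − 4 fR V_g)]/2 = [155 − √(155² − 4×155×13)]/2 = 14.3 m/s
Supergeostrophic (V > V_g = 13 m/s), as expected around a high.
Converting: 14.3 m/s × 1.944 = 28 knots

28 knots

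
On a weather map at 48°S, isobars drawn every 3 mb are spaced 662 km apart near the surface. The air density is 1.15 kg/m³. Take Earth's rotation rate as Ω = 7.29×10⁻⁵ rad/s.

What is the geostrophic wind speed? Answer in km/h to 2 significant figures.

13 km/h

Coriolis parameter at 48°S:
f = 2Ω sin φ = 2 × 7.29×10⁻⁵ × sin 48° = 1.08×10⁻⁴ s⁻¹
Pressure gradient: |∂P/∂n| = 300 Pa / 662000 m = 4.53×10⁻⁴ Pa/m
Geostrophic balance (pressure-gradient force = Coriolis force):
V_g = (1/(fρ)) |∂P/∂n| = 4.53×10⁻⁴ / (1.08×10⁻⁴ × 1.15) = 3.64 m/s
Converting: 3.64 m/s × 3.6 = 13 km/h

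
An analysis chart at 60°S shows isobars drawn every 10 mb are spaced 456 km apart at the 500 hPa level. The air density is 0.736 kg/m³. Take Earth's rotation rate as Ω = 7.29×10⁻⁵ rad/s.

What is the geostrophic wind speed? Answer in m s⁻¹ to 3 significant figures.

23.6 m s⁻¹

Coriolis parameter at 60°S:
f = 2Ω sin φ = 2 × 7.29×10⁻⁵ × sin 60° = 1.26×10⁻⁴ s⁻¹
Pressure gradient: |∂P/∂n| = 1000 Pa / 456000 m = 2.19×10⁻³ Pa/m
Geostrophic balance (pressure-gradient force = Coriolis force):
V_g = (1/(fρ)) |∂P/∂n| = 2.19×10⁻³ / (1.26×10⁻⁴ × 0.736) = 23.6 m/s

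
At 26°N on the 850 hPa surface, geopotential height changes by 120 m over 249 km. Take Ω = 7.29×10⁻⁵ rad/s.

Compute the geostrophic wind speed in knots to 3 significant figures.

Coriolis parameter at 26°N:
f = 2Ω sin φ = 2 × 7.29×10⁻⁵ × sin 26° = 6.39×10⁻⁵ s⁻¹
Height gradient: |∂Z/∂n| = 120 m / 249000 m = 4.82×10⁻⁴
On a pressure surface, geostrophic balance gives V_g = (g/f)|∂Z/∂n|:
V_g = 9.81 × 4.82×10⁻⁴ / 6.39×10⁻⁵ = 74.0 m/s
Converting: 74.0 m/s × 1.944 = 144 knots

144 knots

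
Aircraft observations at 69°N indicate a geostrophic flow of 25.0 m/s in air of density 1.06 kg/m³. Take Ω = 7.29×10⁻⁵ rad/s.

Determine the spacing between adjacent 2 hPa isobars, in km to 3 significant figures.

Coriolis parameter at 69°N:
f = 2Ω sin φ = 2 × 7.29×10⁻⁵ × sin 69° = 1.36×10⁻⁴ s⁻¹
Geostrophic balance rearranged: |∂P/∂n| = f ρ V_g
|∂P/∂n| = 1.36×10⁻⁴ × 1.06 × 25.0 = 3.61×10⁻³ Pa/m
Isobar spacing: Δn = ΔP/|∂P/∂n| = 200 Pa / 3.61×10⁻³ Pa/m = 55447 m ≈ 55.4 km

55.4 km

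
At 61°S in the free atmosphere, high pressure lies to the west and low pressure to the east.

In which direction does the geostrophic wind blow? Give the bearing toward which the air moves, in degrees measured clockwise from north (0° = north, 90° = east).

000°

The pressure-gradient force points toward the east (bearing 090°).
Geostrophic balance: in the Southern Hemisphere the Coriolis force deflects motion to the left, so the geostrophic wind blows 90° to the left of the pressure-gradient force (low pressure on the right).
Rotating 090° by 90° counterclockwise gives 000° — the wind blows toward the north.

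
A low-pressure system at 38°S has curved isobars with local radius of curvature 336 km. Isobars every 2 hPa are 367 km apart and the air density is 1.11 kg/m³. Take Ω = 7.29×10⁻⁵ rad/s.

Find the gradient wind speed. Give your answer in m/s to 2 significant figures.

Coriolis parameter at 38°S:
f = 2Ω sin φ = 2 × 7.29×10⁻⁵ × sin 38° = 8.98×10⁻⁵ s⁻¹
Pressure gradient: |∂P/∂n| = 200 Pa / 367000 m = 5.45×10⁻⁴ Pa/m
Geostrophic speed: V_g = |∂P/∂n|/(fρ) = 5.45×10⁻⁴/(8.98×10⁻⁵ × 1.11) = 5.47 m/s
Around a low, centrifugal force acts outward with Coriolis, so pressure-gradient force balances both:
(1/ρ)|∂P/∂n| = fV + V²/R  →  V² + fR·V − fR·V_g = 0
With fR = 8.98×10⁻⁵ × 336×10³ m = 30.2 m/s:
V = [−fR + √((fR)² + 4 fR V_g)]/2 = [−30.2 + √(30.2² + 4×30.2×5.47)]/2 = 4.73 m/s
Subgeostrophic (V < V_g = 5.47 m/s), as expected around a low.

4.7 m/s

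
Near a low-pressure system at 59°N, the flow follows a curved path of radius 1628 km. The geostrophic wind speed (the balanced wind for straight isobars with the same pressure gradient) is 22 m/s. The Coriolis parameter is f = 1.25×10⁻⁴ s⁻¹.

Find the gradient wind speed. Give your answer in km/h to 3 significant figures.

Around a low, centrifugal force acts outward with Coriolis, so pressure-gradient force balances both:
(1/ρ)|∂P/∂n| = fV + V²/R  →  V² + fR·V − fR·V_g = 0
With fR = 1.25×10⁻⁴ × 1628×10³ m = 204 m/s:
V = [−fR + √((fR)² + 4 fR V_g)]/2 = [−204 + √(204² + 4×204×22)]/2 = 20 m/s
Subgeostrophic (V < V_g = 22 m/s), as expected around a low.
Converting: 20 m/s × 3.6 = 72.1 km/h

72.1 km/h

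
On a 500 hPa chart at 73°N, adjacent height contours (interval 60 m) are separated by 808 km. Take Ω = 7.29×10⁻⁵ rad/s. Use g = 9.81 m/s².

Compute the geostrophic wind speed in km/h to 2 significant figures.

19 km/h

Coriolis parameter at 73°N:
f = 2Ω sin φ = 2 × 7.29×10⁻⁵ × sin 73° = 1.39×10⁻⁴ s⁻¹
Height gradient: |∂Z/∂n| = 60 m / 808000 m = 7.43×10⁻⁵
On a pressure surface, geostrophic balance gives V_g = (g/f)|∂Z/∂n|:
V_g = 9.81 × 7.43×10⁻⁵ / 1.39×10⁻⁴ = 5.22 m/s
Converting: 5.22 m/s × 3.6 = 19 km/h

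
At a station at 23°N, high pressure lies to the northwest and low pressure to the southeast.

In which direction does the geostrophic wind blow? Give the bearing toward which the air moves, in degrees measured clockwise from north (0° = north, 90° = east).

225°

The pressure-gradient force points toward the southeast (bearing 135°).
Geostrophic balance: in the Northern Hemisphere the Coriolis force deflects motion to the right, so the geostrophic wind blows 90° to the right of the pressure-gradient force (low pressure on the left).
Rotating 135° by 90° clockwise gives 225° — the wind blows toward the southwest.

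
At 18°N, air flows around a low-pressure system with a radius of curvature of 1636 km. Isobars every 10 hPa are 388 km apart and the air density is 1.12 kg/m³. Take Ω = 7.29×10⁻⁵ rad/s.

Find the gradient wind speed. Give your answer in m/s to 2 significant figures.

35 m/s

Coriolis parameter at 18°N:
f = 2Ω sin φ = 2 × 7.29×10⁻⁵ × sin 18° = 4.51×10⁻⁵ s⁻¹
Pressure gradient: |∂P/∂n| = 1000 Pa / 388000 m = 2.58×10⁻³ Pa/m
Geostrophic speed: V_g = |∂P/∂n|/(fρ) = 2.58×10⁻³/(4.51×10⁻⁵ × 1.12) = 51.1 m/s
Around a low, centrifugal force acts outward with Coriolis, so pressure-gradient force balances both:
(1/ρ)|∂P/∂n| = fV + V²/R  →  V² + fR·V − fR·V_g = 0
With fR = 4.51×10⁻⁵ × 1636×10³ m = 73.7 m/s:
V = [−fR + √((fR)² + 4 fR V_g)]/2 = [−73.7 + √(73.7² + 4×73.7×51.1)]/2 = 34.7 m/s
Subgeostrophic (V < V_g = 51.1 m/s), as expected around a low.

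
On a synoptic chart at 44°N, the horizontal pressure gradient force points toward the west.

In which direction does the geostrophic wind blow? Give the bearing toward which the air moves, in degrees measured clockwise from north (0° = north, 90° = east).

000°

The pressure-gradient force points toward the west (bearing 270°).
Geostrophic balance: in the Northern Hemisphere the Coriolis force deflects motion to the right, so the geostrophic wind blows 90° to the right of the pressure-gradient force (low pressure on the left).
Rotating 270° by 90° clockwise gives 000° — the wind blows toward the north.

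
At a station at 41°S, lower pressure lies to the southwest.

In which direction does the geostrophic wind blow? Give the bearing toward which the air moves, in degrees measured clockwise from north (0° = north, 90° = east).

The pressure-gradient force points toward the southwest (bearing 225°).
Geostrophic balance: in the Southern Hemisphere the Coriolis force deflects motion to the left, so the geostrophic wind blows 90° to the left of the pressure-gradient force (low pressure on the right).
Rotating 225° by 90° counterclockwise gives 135° — the wind blows toward the southeast.

135°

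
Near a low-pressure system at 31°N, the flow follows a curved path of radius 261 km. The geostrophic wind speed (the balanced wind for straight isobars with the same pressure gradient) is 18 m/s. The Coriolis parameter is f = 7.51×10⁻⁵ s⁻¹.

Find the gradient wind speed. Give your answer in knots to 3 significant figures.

Around a low, centrifugal force acts outward with Coriolis, so pressure-gradient force balances both:
(1/ρ)|∂P/∂n| = fV + V²/R  →  V² + fR·V − fR·V_g = 0
With fR = 7.51×10⁻⁵ × 261×10³ m = 19.6 m/s:
V = [−fR + √((fR)² + 4 fR V_g)]/2 = [−19.6 + √(19.6² + 4×19.6×18)]/2 = 11.4 m/s
Subgeostrophic (V < V_g = 18 m/s), as expected around a low.
Converting: 11.4 m/s × 1.944 = 22.1 knots

22.1 knots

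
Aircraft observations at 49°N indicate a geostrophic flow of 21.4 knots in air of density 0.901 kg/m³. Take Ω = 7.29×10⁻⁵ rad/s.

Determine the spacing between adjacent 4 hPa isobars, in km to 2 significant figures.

Coriolis parameter at 49°N:
f = 2Ω sin φ = 2 × 7.29×10⁻⁵ × sin 49° = 1.10×10⁻⁴ s⁻¹
Wind speed in SI: 21.4 knots = 11.0 m/s
Geostrophic balance rearranged: |∂P/∂n| = f ρ V_g
|∂P/∂n| = 1.10×10⁻⁴ × 0.901 × 11.0 = 1.09×10⁻³ Pa/m
Isobar spacing: Δn = ΔP/|∂P/∂n| = 400 Pa / 1.09×10⁻³ Pa/m = 366476 m ≈ 370 km

370 km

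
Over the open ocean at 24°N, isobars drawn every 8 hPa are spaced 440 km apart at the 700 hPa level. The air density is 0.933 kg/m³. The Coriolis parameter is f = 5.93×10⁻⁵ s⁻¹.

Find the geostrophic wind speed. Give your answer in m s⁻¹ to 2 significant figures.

Pressure gradient: |∂P/∂n| = 800 Pa / 440000 m = 1.82×10⁻³ Pa/m
Geostrophic balance (pressure-gradient force = Coriolis force):
V_g = (1/(fρ)) |∂P/∂n| = 1.82×10⁻³ / (5.93×10⁻⁵ × 0.933) = 32.9 m/s

33 m s⁻¹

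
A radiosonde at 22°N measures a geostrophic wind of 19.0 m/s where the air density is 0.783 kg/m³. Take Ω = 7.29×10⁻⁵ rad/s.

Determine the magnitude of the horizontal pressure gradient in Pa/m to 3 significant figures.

8.13×10⁻⁴ Pa/m

Coriolis parameter at 22°N:
f = 2Ω sin φ = 2 × 7.29×10⁻⁵ × sin 22° = 5.46×10⁻⁵ s⁻¹
Geostrophic balance rearranged: |∂P/∂n| = f ρ V_g
|∂P/∂n| = 5.46×10⁻⁵ × 0.783 × 19.0 = 8.13×10⁻⁴ Pa/m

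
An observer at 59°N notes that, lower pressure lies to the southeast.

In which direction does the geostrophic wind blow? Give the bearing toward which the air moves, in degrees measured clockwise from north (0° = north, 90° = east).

225°

The pressure-gradient force points toward the southeast (bearing 135°).
Geostrophic balance: in the Northern Hemisphere the Coriolis force deflects motion to the right, so the geostrophic wind blows 90° to the right of the pressure-gradient force (low pressure on the left).
Rotating 135° by 90° clockwise gives 225° — the wind blows toward the southwest.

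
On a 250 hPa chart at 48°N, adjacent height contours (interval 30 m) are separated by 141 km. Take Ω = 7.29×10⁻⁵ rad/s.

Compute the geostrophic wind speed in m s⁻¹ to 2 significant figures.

19 m s⁻¹

Coriolis parameter at 48°N:
f = 2Ω sin φ = 2 × 7.29×10⁻⁵ × sin 48° = 1.08×10⁻⁴ s⁻¹
Height gradient: |∂Z/∂n| = 30 m / 141000 m = 2.13×10⁻⁴
On a pressure surface, geostrophic balance gives V_g = (g/f)|∂Z/∂n|:
V_g = 9.81 × 2.13×10⁻⁴ / 1.08×10⁻⁴ = 19.3 m/s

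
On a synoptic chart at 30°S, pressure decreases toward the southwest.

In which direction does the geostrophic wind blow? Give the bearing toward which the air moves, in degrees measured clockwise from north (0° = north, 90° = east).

The pressure-gradient force points toward the southwest (bearing 225°).
Geostrophic balance: in the Southern Hemisphere the Coriolis force deflects motion to the left, so the geostrophic wind blows 90° to the left of the pressure-gradient force (low pressure on the right).
Rotating 225° by 90° counterclockwise gives 135° — the wind blows toward the southeast.

135°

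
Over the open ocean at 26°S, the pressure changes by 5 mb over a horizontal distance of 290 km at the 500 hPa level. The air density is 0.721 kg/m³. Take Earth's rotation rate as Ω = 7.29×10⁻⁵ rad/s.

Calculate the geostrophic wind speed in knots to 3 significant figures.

Coriolis parameter at 26°S:
f = 2Ω sin φ = 2 × 7.29×10⁻⁵ × sin 26° = 6.39×10⁻⁵ s⁻¹
Pressure gradient: |∂P/∂n| = 500 Pa / 290000 m = 1.72×10⁻³ Pa/m
Geostrophic balance (pressure-gradient force = Coriolis force):
V_g = (1/(fρ)) |∂P/∂n| = 1.72×10⁻³ / (6.39×10⁻⁵ × 0.721) = 37.4 m/s
Converting: 37.4 m/s × 1.944 = 72.7 knots

72.7 knots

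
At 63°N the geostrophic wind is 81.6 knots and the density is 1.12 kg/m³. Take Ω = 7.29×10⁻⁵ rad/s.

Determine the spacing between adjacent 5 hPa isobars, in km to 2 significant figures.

82 km

Coriolis parameter at 63°N:
f = 2Ω sin φ = 2 × 7.29×10⁻⁵ × sin 63° = 1.30×10⁻⁴ s⁻¹
Wind speed in SI: 81.6 knots = 42.0 m/s
Geostrophic balance rearranged: |∂P/∂n| = f ρ V_g
|∂P/∂n| = 1.30×10⁻⁴ × 1.12 × 42.0 = 6.11×10⁻³ Pa/m
Isobar spacing: Δn = ΔP/|∂P/∂n| = 500 Pa / 6.11×10⁻³ Pa/m = 81863 m ≈ 82 km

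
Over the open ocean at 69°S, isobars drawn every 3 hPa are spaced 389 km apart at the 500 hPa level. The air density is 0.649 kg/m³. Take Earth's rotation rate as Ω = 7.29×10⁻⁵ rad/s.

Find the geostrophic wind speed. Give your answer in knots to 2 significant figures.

17 knots

Coriolis parameter at 69°S:
f = 2Ω sin φ = 2 × 7.29×10⁻⁵ × sin 69° = 1.36×10⁻⁴ s⁻¹
Pressure gradient: |∂P/∂n| = 300 Pa / 389000 m = 7.71×10⁻⁴ Pa/m
Geostrophic balance (pressure-gradient force = Coriolis force):
V_g = (1/(fρ)) |∂P/∂n| = 7.71×10⁻⁴ / (1.36×10⁻⁴ × 0.649) = 8.73 m/s
Converting: 8.73 m/s × 1.944 = 17 knots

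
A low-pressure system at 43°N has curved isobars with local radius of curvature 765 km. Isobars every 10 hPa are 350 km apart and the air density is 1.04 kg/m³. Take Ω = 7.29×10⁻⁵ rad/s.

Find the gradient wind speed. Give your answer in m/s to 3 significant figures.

Coriolis parameter at 43°N:
f = 2Ω sin φ = 2 × 7.29×10⁻⁵ × sin 43° = 9.94×10⁻⁵ s⁻¹
Pressure gradient: |∂P/∂n| = 1000 Pa / 350000 m = 2.86×10⁻³ Pa/m
Geostrophic speed: V_g = |∂P/∂n|/(fρ) = 2.86×10⁻³/(9.94×10⁻⁵ × 1.04) = 27.6 m/s
Around a low, centrifugal force acts outward with Coriolis, so pressure-gradient force balances both:
(1/ρ)|∂P/∂n| = fV + V²/R  →  V² + fR·V − fR·V_g = 0
With fR = 9.94×10⁻⁵ × 765×10³ m = 76.1 m/s:
V = [−fR + √((fR)² + 4 fR V_g)]/2 = [−76.1 + √(76.1² + 4×76.1×27.6)]/2 = 21.5 m/s
Subgeostrophic (V < V_g = 27.6 m/s), as expected around a low.

21.5 m/s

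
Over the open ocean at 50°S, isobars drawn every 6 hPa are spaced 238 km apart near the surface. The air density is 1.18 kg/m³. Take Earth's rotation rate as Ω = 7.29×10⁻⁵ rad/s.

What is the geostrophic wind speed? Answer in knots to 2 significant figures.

37 knots

Coriolis parameter at 50°S:
f = 2Ω sin φ = 2 × 7.29×10⁻⁵ × sin 50° = 1.12×10⁻⁴ s⁻¹
Pressure gradient: |∂P/∂n| = 600 Pa / 238000 m = 2.52×10⁻³ Pa/m
Geostrophic balance (pressure-gradient force = Coriolis force):
V_g = (1/(fρ)) |∂P/∂n| = 2.52×10⁻³ / (1.12×10⁻⁴ × 1.18) = 19.1 m/s
Converting: 19.1 m/s × 1.944 = 37 knots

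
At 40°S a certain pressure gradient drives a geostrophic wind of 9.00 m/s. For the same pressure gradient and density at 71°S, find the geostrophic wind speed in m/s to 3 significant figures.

With the same pressure gradient and density, V_g ∝ 1/f ∝ 1/sin φ.
V₂ = V₁ · sin φ₁ / sin φ₂ = 9.00 × sin 40° / sin 71°
V₂ = 9.00 × 0.6428/0.9455 = 6.12 m/s

6.12 m/s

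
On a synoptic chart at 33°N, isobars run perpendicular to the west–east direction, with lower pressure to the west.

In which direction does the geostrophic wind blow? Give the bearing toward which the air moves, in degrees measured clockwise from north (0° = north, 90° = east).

The pressure-gradient force points toward the west (bearing 270°).
Geostrophic balance: in the Northern Hemisphere the Coriolis force deflects motion to the right, so the geostrophic wind blows 90° to the right of the pressure-gradient force (low pressure on the left).
Rotating 270° by 90° clockwise gives 000° — the wind blows toward the north.

000°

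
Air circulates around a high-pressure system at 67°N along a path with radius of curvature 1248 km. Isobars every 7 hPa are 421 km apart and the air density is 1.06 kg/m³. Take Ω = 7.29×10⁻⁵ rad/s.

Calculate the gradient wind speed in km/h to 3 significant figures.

45.5 km/h

Coriolis parameter at 67°N:
f = 2Ω sin φ = 2 × 7.29×10⁻⁵ × sin 67° = 1.34×10⁻⁴ s⁻¹
Pressure gradient: |∂P/∂n| = 700 Pa / 421000 m = 1.66×10⁻³ Pa/m
Geostrophic speed: V_g = |∂P/∂n|/(fρ) = 1.66×10⁻³/(1.34×10⁻⁴ × 1.06) = 11.7 m/s
Around a high, pressure-gradient force acts outward with centrifugal, so Coriolis balances both:
fV = (1/ρ)|∂P/∂n| + V²/R  →  V² − fR·V + fR·V_g = 0
With fR = 1.34×10⁻⁴ × 1248×10³ m = 167 m/s:
V = [fR − √((fR)² − 4 fR V_g)]/2 = [167 − √(167² − 4×167×11.7)]/2 = 12.6 m/s
Supergeostrophic (V > V_g = 11.7 m/s), as expected around a high.
Converting: 12.6 m/s × 3.6 = 45.5 km/h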